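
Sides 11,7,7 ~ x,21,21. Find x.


Scale factor = 21/7 = 3
Missing side = 11 × 3
= 33.0

33.0


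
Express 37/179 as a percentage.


Percentage = (part / whole) × 100
= (37 / 179) × 100
≈ 20.67%

20.67%


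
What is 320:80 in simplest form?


GCD(320, 80) = 80
320/80 : 80/80
= 4:1

4:1


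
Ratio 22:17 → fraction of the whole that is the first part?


Total parts = 22 + 17 = 39
First part: 22/39 = 22/39
= 22/39

22/39


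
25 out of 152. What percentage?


Percentage = (part / whole) × 100
= (25 / 152) × 100
≈ 16.45%

16.45%


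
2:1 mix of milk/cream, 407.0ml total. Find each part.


Total parts = 2 + 1 = 3
milk: 407.0 × 2/3 = 271.3ml
cream: 407.0 × 1/3 = 135.7ml
= 271.3ml and 135.7ml

271.3ml and 135.7ml


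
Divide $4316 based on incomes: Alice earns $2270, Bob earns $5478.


Total income = 2270 + 5478 = $7748
Alice: $4316 × 2270/7748 = $1264.50
Bob: $4316 × 5478/7748 = $3051.50
= Alice: $1264.50, Bob: $3051.50

Alice: $1264.50, Bob: $3051.50


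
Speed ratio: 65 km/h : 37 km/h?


Ratio = 65:37
GCD = 1
Simplified = 65:37
Time ratio (same distance) = 37:65
Speed ratio = 65:37

65:37


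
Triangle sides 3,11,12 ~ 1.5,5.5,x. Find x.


Scale factor = 1.5/3 = 0.5
Missing side = 12 × 0.5
= 6.0

6.0


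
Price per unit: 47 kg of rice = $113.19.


Unit rate = total / quantity
= 113.19 / 47
= $2.41 per unit

$2.41 per unit


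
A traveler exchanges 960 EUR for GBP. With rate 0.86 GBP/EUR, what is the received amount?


Amount × rate = 960 × 0.86
= 825.60 GBP

825.60 GBP


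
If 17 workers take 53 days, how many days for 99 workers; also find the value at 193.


Inverse proportion: x × y = constant
k = 17 × 53 = 901
At x=99: k/99 = 9.10
At x=193: k/193 = 4.67
= 9.10 and 4.67

9.10 and 4.67


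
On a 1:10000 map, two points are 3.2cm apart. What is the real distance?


Real distance = map distance × scale
= 3.2cm × 10000
= 32000 cm = 320.0 m
= 0.320 km

0.320 km


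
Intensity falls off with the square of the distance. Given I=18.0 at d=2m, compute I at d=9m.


I₁d₁² = I₂d₂²
I₂ = I₁ × (d₁/d₂)²
= 18.0 × (2/9)²
= 18.0 × 4/81
= 72/81
≈ 0.8889

0.8889


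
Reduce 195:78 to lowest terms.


GCD(195, 78) = 39
195/39 : 78/39
= 5:2

5:2


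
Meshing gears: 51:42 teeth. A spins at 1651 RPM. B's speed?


Gear ratio = 51:42 = 17:14
RPM_B = RPM_A × (teeth_A / teeth_B)
= 1651 × (51/42)
= 2004.8 RPM

2004.8 RPM


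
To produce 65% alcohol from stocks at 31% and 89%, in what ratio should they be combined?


Let x parts of 31% mix with y parts of 89%.
31x + 89y = 65(x + y)
31x + 89y = 65x + 65y
x(31 - 65) = y(65 - 89)
x/y = (89 - 65)/(65 - 31) = 24/34
Simplify: 12:17
= 12:17

12:17


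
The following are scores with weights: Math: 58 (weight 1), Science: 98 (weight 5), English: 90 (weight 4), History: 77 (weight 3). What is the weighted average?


Numerator = 58×1 + 98×5 + 90×4 + 77×3
= 58 + 490 + 360 + 231
= 1139
Total weight = 13
Weighted avg = 1139/13
= 87.62

87.62


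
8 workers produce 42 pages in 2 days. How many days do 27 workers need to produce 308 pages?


Days ∝ work / workers, so d₂ = d₁ × (m₁/m₂) × (w₂/w₁)
Workers factor (inverse): 8/27 ≈ 0.2963
Work factor (direct): 308/42 ≈ 7.3333
d₂ = 2 × 8/27 × 308/42 = (2 × 8 × 308) / (27 × 42) = 4928/1134
≈ 4.35 days

4.35 days


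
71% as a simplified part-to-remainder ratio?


71% means 71 parts out of 100; remainder = 29
Part : remainder = 71:29
GCD = 1
= 71:29

71:29


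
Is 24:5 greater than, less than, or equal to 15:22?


24/5 = 4.8000
15/22 = 0.6818
4.8000 > 0.6818, so 24:5 is greater
= greater than

greater than


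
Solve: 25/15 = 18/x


Cross multiply: 25 × x = 15 × 18
25x = 270
x = 270 / 25
= 10.80

10.80


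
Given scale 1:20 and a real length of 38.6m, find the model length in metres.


Model size = real / scale
= 38.6 / 20
= 1.9300 m

1.9300 m


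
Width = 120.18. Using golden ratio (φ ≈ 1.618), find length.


φ = (1 + √5) / 2 ≈ 1.618
Length = width × φ = 120.18 × 1.618 = 194.45124
≈ 194.45

194.45


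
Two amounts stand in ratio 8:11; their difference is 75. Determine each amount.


Let A = 8k, B = 11k.
11k - 8k = 75
3k = 75 → k = 75/3 = 25
A = 8×25 = 200, B = 11×25 = 275
= A = 200, B = 275

A = 200, B = 275


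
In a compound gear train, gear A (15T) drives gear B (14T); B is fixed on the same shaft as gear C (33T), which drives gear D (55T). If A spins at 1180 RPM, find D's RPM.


Stage 1: RPM_B = RPM_A × t_A/t_B = 1180 × 15/14 = 17700/14 ≈ 1264.29
B and C share a shaft → RPM_C = RPM_B
Stage 2: RPM_D = RPM_C × t_C/t_D = RPM_A × (t_A×t_C)/(t_B×t_D)
Overall ratio = (15×33)/(14×55) = 495/770
RPM_D = 1180 × 495/770 = 584100/770
≈ 758.57 RPM

758.57 RPM


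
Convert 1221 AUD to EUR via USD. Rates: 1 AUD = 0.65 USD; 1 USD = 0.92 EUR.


Step 1: 1221 AUD × 0.65 = 793.65 USD
Step 2: 793.65 USD × 0.92 = 730.16 EUR
Implied rate AUD→EUR = 0.65 × 0.92 = 0.5980
= 730.16 EUR

730.16 EUR


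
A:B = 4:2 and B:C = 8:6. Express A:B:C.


Match B: multiply A:B by 8 → 32:16
Multiply B:C by 2 → 16:12
Combined: 32:16:12
GCD = 4
= 8:4:3

8:4:3


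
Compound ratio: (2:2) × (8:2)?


Compound ratio = (2×8) : (2×2)
= 16:4
GCD = 4
= 4:1

4:1


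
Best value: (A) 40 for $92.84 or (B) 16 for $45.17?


Deal A: $92.84/40 = $2.3210/unit
Deal B: $45.17/16 = $2.8231/unit
A is cheaper per unit
= Deal A

Deal A


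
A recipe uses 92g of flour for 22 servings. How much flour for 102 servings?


Direct proportion: y/x = constant
k = 92/22 ≈ 4.1818
y₂ = k × 102 = 92 × 102 / 22 = 9384/22
≈ 426.55

426.55


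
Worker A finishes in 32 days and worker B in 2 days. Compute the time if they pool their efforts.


Rate of A = 1/32 per day
Rate of B = 1/2 per day
Combined rate = 1/32 + 1/2 = 34/64 ≈ 0.5313 per day
Days = 1 / combined rate = 64/34
≈ 1.88 days

1.88 days


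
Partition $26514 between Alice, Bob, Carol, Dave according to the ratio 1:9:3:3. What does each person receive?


Total parts = 1 + 9 + 3 + 3 = 16
Alice: 26514 × 1/16 = 1657.13
Bob: 26514 × 9/16 = 14914.13
Carol: 26514 × 3/16 = 4971.38
Dave: 26514 × 3/16 = 4971.38
= Alice: $1657.13, Bob: $14914.13, Carol: $4971.38, Dave: $4971.38

Alice: $1657.13, Bob: $14914.13, Carol: $4971.38, Dave: $4971.38


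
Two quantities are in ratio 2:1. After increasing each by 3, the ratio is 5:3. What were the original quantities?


Let A = 2k, B = 1k.
(2k + 3) / (1k + 3) = 5/3
Cross-multiply: 3(2k + 3) = 5(1k + 3)
6k + 9 = 5k + 15
6k - 5k = 15 - 9
1k = 6
k = 6/1 = 6
A = 2×6 = 12, B = 1×6 = 6
= A = 12, B = 6

A = 12, B = 6


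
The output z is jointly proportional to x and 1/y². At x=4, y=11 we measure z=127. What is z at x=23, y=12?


z = k·x/y²
Solve for k using the known point: k = z·y²/x = 127×121/4 = 15367/4 = 3841.7500
Now evaluate at x=23, y=12:
z = k × 23 / 144 = (15367 × 23) / (4 × 144) = 353441/576
≈ 613.6128

613.6128


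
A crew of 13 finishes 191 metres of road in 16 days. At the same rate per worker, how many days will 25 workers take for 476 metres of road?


Days ∝ work / workers, so d₂ = d₁ × (m₁/m₂) × (w₂/w₁)
Workers factor (inverse): 13/25 = 0.5200
Work factor (direct): 476/191 ≈ 2.4921
d₂ = 16 × 13/25 × 476/191 = (16 × 13 × 476) / (25 × 191) = 99008/4775
≈ 20.73 days

20.73 days


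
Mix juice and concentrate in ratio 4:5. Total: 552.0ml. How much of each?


Total parts = 4 + 5 = 9
juice: 552.0 × 4/9 = 245.3ml
concentrate: 552.0 × 5/9 = 306.7ml
= 245.3ml and 306.7ml

245.3ml and 306.7ml


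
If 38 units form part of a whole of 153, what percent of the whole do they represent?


Percentage = (part / whole) × 100
= (38 / 153) × 100
≈ 24.84%

24.84%


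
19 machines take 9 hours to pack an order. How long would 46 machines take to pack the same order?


Inverse proportion: x × y = constant
k = 19 × 9 = 171
y₂ = k / 46 = 171 / 46
= 3.72

3.72


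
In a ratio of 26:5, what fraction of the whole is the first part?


Total parts = 26 + 5 = 31
First part: 26/31 = 26/31
= 26/31

26/31


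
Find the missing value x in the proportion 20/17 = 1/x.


Cross multiply: 20 × x = 17 × 1
20x = 17
x = 17 / 20
= 0.85

0.85


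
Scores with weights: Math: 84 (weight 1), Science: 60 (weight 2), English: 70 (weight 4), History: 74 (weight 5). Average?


Numerator = 84×1 + 60×2 + 70×4 + 74×5
= 84 + 120 + 280 + 370
= 854
Total weight = 12
Weighted avg = 854/12
= 71.17

71.17


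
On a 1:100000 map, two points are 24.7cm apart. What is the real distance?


Real distance = map distance × scale
= 24.7cm × 100000
= 2470000 cm = 24700.0 m
= 24.700 km

24.700 km


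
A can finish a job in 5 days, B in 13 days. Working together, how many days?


Rate of A = 1/5 per day
Rate of B = 1/13 per day
Combined rate = 1/5 + 1/13 = 18/65 ≈ 0.2769 per day
Days = 1 / combined rate = 65/18
≈ 3.61 days

3.61 days


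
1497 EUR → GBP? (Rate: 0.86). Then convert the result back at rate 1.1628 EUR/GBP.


Amount × rate = 1497 × 0.86 = 1287.42 GBP
Round-trip: 1287.42 × 1.1628 = 1497.01 EUR
= 1287.42 GBP, then 1497.01 EUR

1287.42 GBP, then 1497.01 EUR


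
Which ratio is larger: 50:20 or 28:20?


50/20 = 2.5000
28/20 = 1.4000
2.5000 > 1.4000, so 50:20 is greater
= 50:20

50:20


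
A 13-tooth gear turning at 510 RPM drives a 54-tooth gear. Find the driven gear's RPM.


Gear ratio = 13:54 = 13:54
RPM_B = RPM_A × (teeth_A / teeth_B)
= 510 × (13/54)
= 122.8 RPM

122.8 RPM


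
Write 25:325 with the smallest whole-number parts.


GCD(25, 325) = 25
25/25 : 325/25
= 1:13

1:13


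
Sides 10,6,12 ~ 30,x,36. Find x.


Scale factor = 30/10 = 3
Missing side = 6 × 3
= 18.0

18.0


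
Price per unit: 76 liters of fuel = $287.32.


Unit rate = total / quantity
= 287.32 / 76
= $3.78 per unit

$3.78 per unit


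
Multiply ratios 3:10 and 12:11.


Compound ratio = (3×12) : (10×11)
= 36:110
GCD = 2
= 18:55

18:55


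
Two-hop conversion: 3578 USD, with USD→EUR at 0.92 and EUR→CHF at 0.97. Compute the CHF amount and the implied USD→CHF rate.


Step 1: 3578 USD × 0.92 = 3291.76 EUR
Step 2: 3291.76 EUR × 0.97 = 3193.01 CHF
Implied rate USD→CHF = 0.92 × 0.97 = 0.8924
= 3193.01 CHF; implied rate 0.8924 CHF/USD

3193.01 CHF; implied rate 0.8924 CHF/USD


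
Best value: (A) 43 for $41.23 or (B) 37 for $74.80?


Deal A: $41.23/43 = $0.9588/unit
Deal B: $74.80/37 = $2.0216/unit
A is cheaper per unit
= Deal A

Deal A


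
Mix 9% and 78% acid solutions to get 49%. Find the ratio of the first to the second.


Let x parts of 9% mix with y parts of 78%.
9x + 78y = 49(x + y)
9x + 78y = 49x + 49y
x(9 - 49) = y(49 - 78)
x/y = (78 - 49)/(49 - 9) = 29/40
Simplify: 29:40
= 29:40

29:40


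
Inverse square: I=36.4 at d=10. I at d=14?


I₁d₁² = I₂d₂²
I₂ = I₁ × (d₁/d₂)²
= 36.4 × (10/14)²
= 36.4 × 100/196
= 3640/196
≈ 18.5714

18.5714


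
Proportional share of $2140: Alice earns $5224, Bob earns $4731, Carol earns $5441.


Total income = 5224 + 4731 + 5441 = $15396
Alice: $2140 × 5224/15396 = $726.12
Bob: $2140 × 4731/15396 = $657.60
Carol: $2140 × 5441/15396 = $756.28
= Alice: $726.12, Bob: $657.60, Carol: $756.28

Alice: $726.12, Bob: $657.60, Carol: $756.28


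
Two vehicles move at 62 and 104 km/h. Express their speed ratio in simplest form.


Ratio = 62:104
GCD = 2
Simplified = 31:52
Time ratio (same distance) = 52:31
Speed ratio = 31:52

31:52


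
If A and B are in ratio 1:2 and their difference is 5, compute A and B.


Let A = 1k, B = 2k.
2k - 1k = 5
1k = 5 → k = 5/1 = 5
A = 1×5 = 5, B = 2×5 = 10
= A = 5, B = 10

A = 5, B = 10


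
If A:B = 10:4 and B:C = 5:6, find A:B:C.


Match B: multiply A:B by 5 → 50:20
Multiply B:C by 4 → 20:24
Combined: 50:20:24
GCD = 2
= 25:10:12

25:10:12


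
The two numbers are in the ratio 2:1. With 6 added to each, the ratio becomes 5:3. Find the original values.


Let A = 2k, B = 1k.
(2k + 6) / (1k + 6) = 5/3
Cross-multiply: 3(2k + 6) = 5(1k + 6)
6k + 18 = 5k + 30
6k - 5k = 30 - 18
1k = 12
k = 12/1 = 12
A = 2×12 = 24, B = 1×12 = 12
= A = 24, B = 12

A = 24, B = 12


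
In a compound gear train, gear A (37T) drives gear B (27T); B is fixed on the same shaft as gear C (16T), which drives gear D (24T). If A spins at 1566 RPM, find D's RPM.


Stage 1: RPM_B = RPM_A × t_A/t_B = 1566 × 37/27 = 57942/27 = 2146.00
B and C share a shaft → RPM_C = RPM_B
Stage 2: RPM_D = RPM_C × t_C/t_D = RPM_A × (t_A×t_C)/(t_B×t_D)
Overall ratio = (37×16)/(27×24) = 592/648
RPM_D = 1566 × 592/648 = 927072/648
≈ 1430.67 RPM

1430.67 RPM


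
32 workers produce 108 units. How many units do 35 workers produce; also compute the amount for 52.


Direct proportion: y/x = constant
k = 108/32 = 3.3750
y at x=35: k × 35 = 108 × 35 / 32 = 3780/32 ≈ 118.13
y at x=52: k × 52 = 108 × 52 / 32 = 5616/32 = 175.50
= 118.13 and 175.50

118.13 and 175.50


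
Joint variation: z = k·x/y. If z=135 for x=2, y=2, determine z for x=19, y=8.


z = k·x/y
Solve for k using the known point: k = z·y/x = 135×2/2 = 270/2 = 135.0000
Now evaluate at x=19, y=8:
z = k × 19 / 8 = (270 × 19) / (2 × 8) = 5130/16
= 320.6250

320.6250


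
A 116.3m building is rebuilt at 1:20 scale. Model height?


Model size = real / scale
= 116.3 / 20
= 5.8150 m

5.8150 m


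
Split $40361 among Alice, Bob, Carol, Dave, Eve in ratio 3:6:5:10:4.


Total parts = 3 + 6 + 5 + 10 + 4 = 28
Alice: 40361 × 3/28 = 4324.39
Bob: 40361 × 6/28 = 8648.79
Carol: 40361 × 5/28 = 7207.32
Dave: 40361 × 10/28 = 14414.64
Eve: 40361 × 4/28 = 5765.86
= Alice: $4324.39, Bob: $8648.79, Carol: $7207.32, Dave: $14414.64, Eve: $5765.86

Alice: $4324.39, Bob: $8648.79, Carol: $7207.32, Dave: $14414.64, Eve: $5765.86


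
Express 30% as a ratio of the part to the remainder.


30% means 30 parts out of 100; remainder = 70
Part : remainder = 30:70
GCD = 10
= 3:7

3:7


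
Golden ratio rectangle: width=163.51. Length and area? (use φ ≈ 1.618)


φ = (1 + √5) / 2 ≈ 1.618
Length = width × φ = 163.51 × 1.618 = 264.55918
≈ 264.56
Area = width × length = 163.51 × 264.55918 = 43258.0715218 ≈ 43258.07
= Length: 264.56, Area: 43258.07

Length: 264.56, Area: 43258.07


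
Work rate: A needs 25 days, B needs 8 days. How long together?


Rate of A = 1/25 per day
Rate of B = 1/8 per day
Combined rate = 1/25 + 1/8 = 33/200 = 0.1650 per day
Days = 1 / combined rate = 200/33
≈ 6.06 days

6.06 days


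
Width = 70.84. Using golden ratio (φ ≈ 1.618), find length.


φ = (1 + √5) / 2 ≈ 1.618
Length = width × φ = 70.84 × 1.618 = 114.61912
≈ 114.62

114.62


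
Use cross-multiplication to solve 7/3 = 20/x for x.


Cross multiply: 7 × x = 3 × 20
7x = 60
x = 60 / 7
= 8.57

8.57


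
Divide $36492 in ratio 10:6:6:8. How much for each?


Total parts = 10 + 6 + 6 + 8 = 30
Part 1: 36492 × 10/30 = 12164.00
Part 2: 36492 × 6/30 = 7298.40
Part 3: 36492 × 6/30 = 7298.40
Part 4: 36492 × 8/30 = 9731.20
= Part 1: $12164.00, Part 2: $7298.40, Part 3: $7298.40, Part 4: $9731.20

Part 1: $12164.00, Part 2: $7298.40, Part 3: $7298.40, Part 4: $9731.20


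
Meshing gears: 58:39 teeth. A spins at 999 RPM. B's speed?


Gear ratio = 58:39 = 58:39
RPM_B = RPM_A × (teeth_A / teeth_B)
= 999 × (58/39)
= 1485.7 RPM

1485.7 RPM


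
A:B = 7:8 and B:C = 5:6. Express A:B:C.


Match B: multiply A:B by 5 → 35:40
Multiply B:C by 8 → 40:48
Combined: 35:40:48
GCD = 1
= 35:40:48

35:40:48


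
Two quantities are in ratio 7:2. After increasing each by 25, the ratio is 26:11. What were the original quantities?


Let A = 7k, B = 2k.
(7k + 25) / (2k + 25) = 26/11
Cross-multiply: 11(7k + 25) = 26(2k + 25)
77k + 275 = 52k + 650
77k - 52k = 650 - 275
25k = 375
k = 375/25 = 15
A = 7×15 = 105, B = 2×15 = 30
= A = 105, B = 30

A = 105, B = 30


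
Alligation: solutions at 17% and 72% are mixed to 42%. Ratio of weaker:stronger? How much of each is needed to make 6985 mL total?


Let x parts of 17% mix with y parts of 72%.
17x + 72y = 42(x + y)
17x + 72y = 42x + 42y
x(17 - 42) = y(42 - 72)
x/y = (72 - 42)/(42 - 17) = 30/25
Simplify: 6:5
Total parts = 11; one part = 6985/11 = 635.00 mL
17% solution: 6×635.00 = 3810.00 mL
72% solution: 5×635.00 = 3175.00 mL
= ratio 6:5; 3810.00 mL and 3175.00 mL

ratio 6:5; 3810.00 mL and 3175.00 mL


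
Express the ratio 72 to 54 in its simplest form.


GCD(72, 54) = 18
72/18 : 54/18
= 4:3

4:3


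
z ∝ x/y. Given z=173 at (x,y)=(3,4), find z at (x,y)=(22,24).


z = k·x/y
Solve for k using the known point: k = z·y/x = 173×4/3 = 692/3 ≈ 230.6667
Now evaluate at x=22, y=24:
z = k × 22 / 24 = (692 × 22) / (3 × 24) = 15224/72
≈ 211.4444

211.4444


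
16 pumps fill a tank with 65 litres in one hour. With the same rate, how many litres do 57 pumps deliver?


Direct proportion: y/x = constant
k = 65/16 = 4.0625
y₂ = k × 57 = 65 × 57 / 16 = 3705/16
≈ 231.56

231.56


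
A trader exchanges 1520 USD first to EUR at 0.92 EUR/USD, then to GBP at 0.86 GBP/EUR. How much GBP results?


Step 1: 1520 USD × 0.92 = 1398.40 EUR
Step 2: 1398.40 EUR × 0.86 = 1202.62 GBP
Implied rate USD→GBP = 0.92 × 0.86 = 0.7912
= 1202.62 GBP

1202.62 GBP


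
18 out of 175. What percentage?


Percentage = (part / whole) × 100
= (18 / 175) × 100
≈ 10.29%

10.29%


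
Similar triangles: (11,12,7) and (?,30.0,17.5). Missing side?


Scale factor = 30.0/12 = 2.5
Missing side = 11 × 2.5
= 27.5

27.5


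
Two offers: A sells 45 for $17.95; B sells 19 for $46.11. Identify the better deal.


Deal A: $17.95/45 = $0.3989/unit
Deal B: $46.11/19 = $2.4268/unit
A is cheaper per unit
= Deal A

Deal A


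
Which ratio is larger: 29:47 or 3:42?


29/47 = 0.6170
3/42 = 0.0714
0.6170 > 0.0714, so 29:47 is greater
= 29:47

29:47


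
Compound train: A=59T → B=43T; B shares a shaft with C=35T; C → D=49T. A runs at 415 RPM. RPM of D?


Stage 1: RPM_B = RPM_A × t_A/t_B = 415 × 59/43 = 24485/43 ≈ 569.42
B and C share a shaft → RPM_C = RPM_B
Stage 2: RPM_D = RPM_C × t_C/t_D = RPM_A × (t_A×t_C)/(t_B×t_D)
Overall ratio = (59×35)/(43×49) = 2065/2107
RPM_D = 415 × 2065/2107 = 856975/2107
≈ 406.73 RPM

406.73 RPM


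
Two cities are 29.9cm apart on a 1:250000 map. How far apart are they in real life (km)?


Real distance = map distance × scale
= 29.9cm × 250000
= 7475000 cm = 74750.0 m
= 74.750 km

74.750 km


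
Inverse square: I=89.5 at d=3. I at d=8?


I₁d₁² = I₂d₂²
I₂ = I₁ × (d₁/d₂)²
= 89.5 × (3/8)²
= 89.5 × 9/64
= 805.5/64
≈ 12.5859

12.5859


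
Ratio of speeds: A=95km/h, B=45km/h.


Ratio = 95:45
GCD = 5
Simplified = 19:9
Time ratio (same distance) = 9:19
Speed ratio = 19:9

19:9


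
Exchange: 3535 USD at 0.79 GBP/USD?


Amount × rate = 3535 × 0.79
= 2792.65 GBP

2792.65 GBP


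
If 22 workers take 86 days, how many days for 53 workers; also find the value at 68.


Inverse proportion: x × y = constant
k = 22 × 86 = 1892
At x=53: k/53 = 35.70
At x=68: k/68 = 27.82
= 35.70 and 27.82

35.70 and 27.82


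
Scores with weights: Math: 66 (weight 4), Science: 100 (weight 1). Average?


Numerator = 66×4 + 100×1
= 264 + 100
= 364
Total weight = 5
Weighted avg = 364/5
= 72.80

72.80


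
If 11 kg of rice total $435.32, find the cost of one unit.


Unit rate = total / quantity
= 435.32 / 11
= $39.57 per unit

$39.57 per unit


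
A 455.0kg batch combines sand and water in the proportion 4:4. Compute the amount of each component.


Total parts = 4 + 4 = 8
sand: 455.0 × 4/8 = 227.5kg
water: 455.0 × 4/8 = 227.5kg
= 227.5kg and 227.5kg

227.5kg and 227.5kg


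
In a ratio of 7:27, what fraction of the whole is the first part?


Total parts = 7 + 27 = 34
First part: 7/34 = 7/34
= 7/34

7/34


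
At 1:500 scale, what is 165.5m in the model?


Model size = real / scale
= 165.5 / 500
= 0.3310 m

0.3310 m


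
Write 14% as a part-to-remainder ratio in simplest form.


14% means 14 parts out of 100; remainder = 86
Part : remainder = 14:86
GCD = 2
= 7:43

7:43


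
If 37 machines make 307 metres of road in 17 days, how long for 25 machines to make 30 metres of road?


Days ∝ work / workers, so d₂ = d₁ × (m₁/m₂) × (w₂/w₁)
Workers factor (inverse): 37/25 = 1.4800
Work factor (direct): 30/307 ≈ 0.0977
d₂ = 17 × 37/25 × 30/307 = (17 × 37 × 30) / (25 × 307) = 18870/7675
≈ 2.46 days

2.46 days


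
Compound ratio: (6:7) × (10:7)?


Compound ratio = (6×10) : (7×7)
= 60:49
GCD = 1
= 60:49

60:49


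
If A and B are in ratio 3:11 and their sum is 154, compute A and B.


Let A = 3k, B = 11k.
3k + 11k = 154
14k = 154 → k = 154/14 = 11
A = 3×11 = 33, B = 11×11 = 121
= A = 33, B = 121

A = 33, B = 121


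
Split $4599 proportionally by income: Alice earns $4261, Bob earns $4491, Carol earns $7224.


Total income = 4261 + 4491 + 7224 = $15976
Alice: $4599 × 4261/15976 = $1226.61
Bob: $4599 × 4491/15976 = $1292.82
Carol: $4599 × 7224/15976 = $2079.57
= Alice: $1226.61, Bob: $1292.82, Carol: $2079.57

Alice: $1226.61, Bob: $1292.82, Carol: $2079.57


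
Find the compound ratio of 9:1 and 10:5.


Compound ratio = (9×10) : (1×5)
= 90:5
GCD = 5
= 18:1

18:1


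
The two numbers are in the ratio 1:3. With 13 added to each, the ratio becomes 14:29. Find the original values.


Let A = 1k, B = 3k.
(1k + 13) / (3k + 13) = 14/29
Cross-multiply: 29(1k + 13) = 14(3k + 13)
29k + 377 = 42k + 182
29k - 42k = 182 - 377
-13k = -195
k = -195/-13 = 15
A = 1×15 = 15, B = 3×15 = 45
= A = 15, B = 45

A = 15, B = 45


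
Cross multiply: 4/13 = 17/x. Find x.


Cross multiply: 4 × x = 13 × 17
4x = 221
x = 221 / 4
= 55.25

55.25


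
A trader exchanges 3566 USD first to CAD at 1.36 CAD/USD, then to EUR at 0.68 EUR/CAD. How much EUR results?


Step 1: 3566 USD × 1.36 = 4849.76 CAD
Step 2: 4849.76 CAD × 0.68 = 3297.84 EUR
Implied rate USD→EUR = 1.36 × 0.68 = 0.9248
= 3297.84 EUR

3297.84 EUR


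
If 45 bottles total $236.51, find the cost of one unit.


Unit rate = total / quantity
= 236.51 / 45
= $5.26 per unit

$5.26 per unit


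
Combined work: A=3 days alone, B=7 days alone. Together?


Rate of A = 1/3 per day
Rate of B = 1/7 per day
Combined rate = 1/3 + 1/7 = 10/21 ≈ 0.4762 per day
Days = 1 / combined rate = 21/10
= 2.10 days

2.10 days


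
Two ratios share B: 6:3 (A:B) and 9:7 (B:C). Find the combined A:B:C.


Match B: multiply A:B by 9 → 54:27
Multiply B:C by 3 → 27:21
Combined: 54:27:21
GCD = 3
= 18:9:7

18:9:7


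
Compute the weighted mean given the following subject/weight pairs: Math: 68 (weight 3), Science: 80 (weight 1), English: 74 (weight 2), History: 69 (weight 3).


Numerator = 68×3 + 80×1 + 74×2 + 69×3
= 204 + 80 + 148 + 207
= 639
Total weight = 9
Weighted avg = 639/9
= 71.00

71.00


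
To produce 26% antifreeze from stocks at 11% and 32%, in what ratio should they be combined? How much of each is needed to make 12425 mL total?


Let x parts of 11% mix with y parts of 32%.
11x + 32y = 26(x + y)
11x + 32y = 26x + 26y
x(11 - 26) = y(26 - 32)
x/y = (32 - 26)/(26 - 11) = 6/15
Simplify: 2:5
Total parts = 7; one part = 12425/7 = 1775.00 mL
11% solution: 2×1775.00 = 3550.00 mL
32% solution: 5×1775.00 = 8875.00 mL
= ratio 2:5; 3550.00 mL and 8875.00 mL

ratio 2:5; 3550.00 mL and 8875.00 mL


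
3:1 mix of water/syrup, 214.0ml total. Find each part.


Total parts = 3 + 1 = 4
water: 214.0 × 3/4 = 160.5ml
syrup: 214.0 × 1/4 = 53.5ml
= 160.5ml and 53.5ml

160.5ml and 53.5ml


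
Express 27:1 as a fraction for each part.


Total parts = 27 + 1 = 28
First part: 27/28 = 27/28
Second part: 1/28 = 1/28
= 27/28 and 1/28

27/28 and 1/28


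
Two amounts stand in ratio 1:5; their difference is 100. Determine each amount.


Let A = 1k, B = 5k.
5k - 1k = 100
4k = 100 → k = 100/4 = 25
A = 1×25 = 25, B = 5×25 = 125
= A = 25, B = 125

A = 25, B = 125


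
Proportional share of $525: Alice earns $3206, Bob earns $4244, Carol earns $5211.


Total income = 3206 + 4244 + 5211 = $12661
Alice: $525 × 3206/12661 = $132.94
Bob: $525 × 4244/12661 = $175.98
Carol: $525 × 5211/12661 = $216.08
= Alice: $132.94, Bob: $175.98, Carol: $216.08

Alice: $132.94, Bob: $175.98, Carol: $216.08


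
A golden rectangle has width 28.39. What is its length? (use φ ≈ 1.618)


φ = (1 + √5) / 2 ≈ 1.618
Length = width × φ = 28.39 × 1.618 = 45.93502
≈ 45.94

45.94


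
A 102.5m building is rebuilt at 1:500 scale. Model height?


Model size = real / scale
= 102.5 / 500
= 0.2050 m

0.2050 m


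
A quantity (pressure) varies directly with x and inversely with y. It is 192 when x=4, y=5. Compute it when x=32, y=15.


z = k·x/y
Solve for k using the known point: k = z·y/x = 192×5/4 = 960/4 = 240.0000
Now evaluate at x=32, y=15:
z = k × 32 / 15 = (960 × 32) / (4 × 15) = 30720/60
= 512.0000

512.0000


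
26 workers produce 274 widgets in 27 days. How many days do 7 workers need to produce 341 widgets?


Days ∝ work / workers, so d₂ = d₁ × (m₁/m₂) × (w₂/w₁)
Workers factor (inverse): 26/7 ≈ 3.7143
Work factor (direct): 341/274 ≈ 1.2445
d₂ = 27 × 26/7 × 341/274 = (27 × 26 × 341) / (7 × 274) = 239382/1918
≈ 124.81 days

124.81 days


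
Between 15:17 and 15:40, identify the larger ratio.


15/17 = 0.8824
15/40 = 0.3750
0.8824 > 0.3750, so 15:17 is greater
= 15:17

15:17


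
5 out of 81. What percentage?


Percentage = (part / whole) × 100
= (5 / 81) × 100
≈ 6.17%

6.17%


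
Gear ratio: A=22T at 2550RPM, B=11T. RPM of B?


Gear ratio = 22:11 = 2:1
RPM_B = RPM_A × (teeth_A / teeth_B)
= 2550 × (22/11)
= 5100.0 RPM

5100.0 RPM


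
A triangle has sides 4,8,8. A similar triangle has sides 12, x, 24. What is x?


Scale factor = 12/4 = 3
Missing side = 8 × 3
= 24.0

24.0


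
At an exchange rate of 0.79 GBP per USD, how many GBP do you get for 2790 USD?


Amount × rate = 2790 × 0.79
= 2204.10 GBP

2204.10 GBP


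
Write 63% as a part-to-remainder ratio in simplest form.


63% means 63 parts out of 100; remainder = 37
Part : remainder = 63:37
GCD = 1
= 63:37

63:37


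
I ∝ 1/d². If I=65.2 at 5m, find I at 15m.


I₁d₁² = I₂d₂²
I₂ = I₁ × (d₁/d₂)²
= 65.2 × (5/15)²
= 65.2 × 25/225
= 1630/225
≈ 7.2444

7.2444


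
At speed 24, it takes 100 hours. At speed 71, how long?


Inverse proportion: x × y = constant
k = 24 × 100 = 2400
y₂ = k / 71 = 2400 / 71
= 33.80

33.80


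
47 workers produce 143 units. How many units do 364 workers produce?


Direct proportion: y/x = constant
k = 143/47 ≈ 3.0426
y₂ = k × 364 = 143 × 364 / 47 = 52052/47
≈ 1107.49

1107.49


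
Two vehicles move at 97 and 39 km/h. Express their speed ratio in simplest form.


Ratio = 97:39
GCD = 1
Simplified = 97:39
Time ratio (same distance) = 39:97
Speed ratio = 97:39

97:39


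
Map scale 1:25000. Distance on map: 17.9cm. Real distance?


Real distance = map distance × scale
= 17.9cm × 25000
= 447500 cm = 4475.0 m
= 4.475 km

4.475 km


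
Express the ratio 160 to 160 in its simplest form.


GCD(160, 160) = 160
160/160 : 160/160
= 1:1

1:1


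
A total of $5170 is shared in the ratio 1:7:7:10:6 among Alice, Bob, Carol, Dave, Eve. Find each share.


Total parts = 1 + 7 + 7 + 10 + 6 = 31
Alice: 5170 × 1/31 = 166.77
Bob: 5170 × 7/31 = 1167.42
Carol: 5170 × 7/31 = 1167.42
Dave: 5170 × 10/31 = 1667.74
Eve: 5170 × 6/31 = 1000.65
= Alice: $166.77, Bob: $1167.42, Carol: $1167.42, Dave: $1667.74, Eve: $1000.65

Alice: $166.77, Bob: $1167.42, Carol: $1167.42, Dave: $1667.74, Eve: $1000.65


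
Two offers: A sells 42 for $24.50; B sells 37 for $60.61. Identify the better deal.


Deal A: $24.50/42 = $0.5833/unit
Deal B: $60.61/37 = $1.6381/unit
A is cheaper per unit
= Deal A

Deal A


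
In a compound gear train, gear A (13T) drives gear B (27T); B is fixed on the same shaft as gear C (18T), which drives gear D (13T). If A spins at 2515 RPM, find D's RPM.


Stage 1: RPM_B = RPM_A × t_A/t_B = 2515 × 13/27 = 32695/27 ≈ 1210.93
B and C share a shaft → RPM_C = RPM_B
Stage 2: RPM_D = RPM_C × t_C/t_D = RPM_A × (t_A×t_C)/(t_B×t_D)
Overall ratio = (13×18)/(27×13) = 234/351
RPM_D = 2515 × 234/351 = 588510/351
≈ 1676.67 RPM

1676.67 RPM


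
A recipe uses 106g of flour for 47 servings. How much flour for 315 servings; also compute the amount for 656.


Direct proportion: y/x = constant
k = 106/47 ≈ 2.2553
y at x=315: k × 315 = 106 × 315 / 47 = 33390/47 ≈ 710.43
y at x=656: k × 656 = 106 × 656 / 47 = 69536/47 ≈ 1479.49
= 710.43 and 1479.49

710.43 and 1479.49


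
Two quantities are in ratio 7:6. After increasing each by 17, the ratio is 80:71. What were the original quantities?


Let A = 7k, B = 6k.
(7k + 17) / (6k + 17) = 80/71
Cross-multiply: 71(7k + 17) = 80(6k + 17)
497k + 1207 = 480k + 1360
497k - 480k = 1360 - 1207
17k = 153
k = 153/17 = 9
A = 7×9 = 63, B = 6×9 = 54
= A = 63, B = 54

A = 63, B = 54


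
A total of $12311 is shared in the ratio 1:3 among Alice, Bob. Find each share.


Total parts = 1 + 3 = 4
Alice: 12311 × 1/4 = 3077.75
Bob: 12311 × 3/4 = 9233.25
= Alice: $3077.75, Bob: $9233.25

Alice: $3077.75, Bob: $9233.25


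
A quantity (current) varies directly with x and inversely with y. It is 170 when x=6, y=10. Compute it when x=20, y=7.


z = k·x/y
Solve for k using the known point: k = z·y/x = 170×10/6 = 1700/6 ≈ 283.3333
Now evaluate at x=20, y=7:
z = k × 20 / 7 = (1700 × 20) / (6 × 7) = 34000/42
≈ 809.5238

809.5238


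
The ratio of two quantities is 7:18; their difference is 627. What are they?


Let A = 7k, B = 18k.
18k - 7k = 627
11k = 627 → k = 627/11 = 57
A = 7×57 = 399, B = 18×57 = 1026
= A = 399, B = 1026

A = 399, B = 1026


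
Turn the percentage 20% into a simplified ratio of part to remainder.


20% means 20 parts out of 100; remainder = 80
Part : remainder = 20:80
GCD = 20
= 1:4

1:4


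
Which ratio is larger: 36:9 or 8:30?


36/9 = 4.0000
8/30 = 0.2667
4.0000 > 0.2667, so 36:9 is greater
= 36:9

36:9


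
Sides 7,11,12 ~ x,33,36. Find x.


Scale factor = 33/11 = 3
Missing side = 7 × 3
= 21.0

21.0


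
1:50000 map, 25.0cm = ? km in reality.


Real distance = map distance × scale
= 25.0cm × 50000
= 1250000 cm = 12500.0 m
= 12.500 km

12.500 km


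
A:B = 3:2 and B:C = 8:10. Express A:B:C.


Match B: multiply A:B by 8 → 24:16
Multiply B:C by 2 → 16:20
Combined: 24:16:20
GCD = 4
= 6:4:5

6:4:5


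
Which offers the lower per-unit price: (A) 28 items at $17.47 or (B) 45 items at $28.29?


Deal A: $17.47/28 = $0.6239/unit
Deal B: $28.29/45 = $0.6287/unit
A is cheaper per unit
= Deal A

Deal A


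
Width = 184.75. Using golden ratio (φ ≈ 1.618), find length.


φ = (1 + √5) / 2 ≈ 1.618
Length = width × φ = 184.75 × 1.618 = 298.9255
≈ 298.93

298.93


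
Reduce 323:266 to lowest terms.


GCD(323, 266) = 19
323/19 : 266/19
= 17:14

17:14


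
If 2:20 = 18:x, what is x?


Cross multiply: 2 × x = 20 × 18
2x = 360
x = 360 / 2
= 180.00

180.00


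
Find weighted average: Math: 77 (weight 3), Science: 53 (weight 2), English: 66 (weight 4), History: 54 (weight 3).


Numerator = 77×3 + 53×2 + 66×4 + 54×3
= 231 + 106 + 264 + 162
= 763
Total weight = 12
Weighted avg = 763/12
= 63.58

63.58


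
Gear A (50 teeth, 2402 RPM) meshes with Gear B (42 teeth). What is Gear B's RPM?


Gear ratio = 50:42 = 25:21
RPM_B = RPM_A × (teeth_A / teeth_B)
= 2402 × (50/42)
= 2859.5 RPM

2859.5 RPM


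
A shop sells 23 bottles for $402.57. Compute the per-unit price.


Unit rate = total / quantity
= 402.57 / 23
= $17.50 per unit

$17.50 per unit


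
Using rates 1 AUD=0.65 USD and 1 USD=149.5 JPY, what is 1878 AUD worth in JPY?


Step 1: 1878 AUD × 0.65 = 1220.70 USD
Step 2: 1220.70 USD × 149.5 = 182494.65 JPY
Implied rate AUD→JPY = 0.65 × 149.5 = 97.1750
= 182494.65 JPY

182494.65 JPY


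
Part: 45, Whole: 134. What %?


Percentage = (part / whole) × 100
= (45 / 134) × 100
≈ 33.58%

33.58%


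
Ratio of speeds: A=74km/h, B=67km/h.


Ratio = 74:67
GCD = 1
Simplified = 74:67
Time ratio (same distance) = 67:74
Speed ratio = 74:67

74:67


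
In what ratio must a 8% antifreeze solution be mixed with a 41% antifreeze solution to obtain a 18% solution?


Let x parts of 8% mix with y parts of 41%.
8x + 41y = 18(x + y)
8x + 41y = 18x + 18y
x(8 - 18) = y(18 - 41)
x/y = (41 - 18)/(18 - 8) = 23/10
Simplify: 23:10
= 23:10

23:10


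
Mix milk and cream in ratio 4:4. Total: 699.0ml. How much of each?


Total parts = 4 + 4 = 8
milk: 699.0 × 4/8 = 349.5ml
cream: 699.0 × 4/8 = 349.5ml
= 349.5ml and 349.5ml

349.5ml and 349.5ml


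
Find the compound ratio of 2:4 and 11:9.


Compound ratio = (2×11) : (4×9)
= 22:36
GCD = 2
= 11:18

11:18


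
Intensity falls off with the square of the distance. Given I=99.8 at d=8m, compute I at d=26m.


I₁d₁² = I₂d₂²
I₂ = I₁ × (d₁/d₂)²
= 99.8 × (8/26)²
= 99.8 × 64/676
= 6387.2/676
≈ 9.4485

9.4485


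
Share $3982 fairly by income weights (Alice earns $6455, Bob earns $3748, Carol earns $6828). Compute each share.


Total income = 6455 + 3748 + 6828 = $17031
Alice: $3982 × 6455/17031 = $1509.24
Bob: $3982 × 3748/17031 = $876.32
Carol: $3982 × 6828/17031 = $1596.45
= Alice: $1509.24, Bob: $876.32, Carol: $1596.45

Alice: $1509.24, Bob: $876.32, Carol: $1596.45


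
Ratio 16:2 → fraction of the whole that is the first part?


Total parts = 16 + 2 = 18
First part: 16/18 = 8/9
= 8/9

8/9


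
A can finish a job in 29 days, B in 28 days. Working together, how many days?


Rate of A = 1/29 per day
Rate of B = 1/28 per day
Combined rate = 1/29 + 1/28 = 57/812 ≈ 0.0702 per day
Days = 1 / combined rate = 812/57
≈ 14.25 days

14.25 days


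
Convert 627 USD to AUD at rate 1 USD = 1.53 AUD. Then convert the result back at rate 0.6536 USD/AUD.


Amount × rate = 627 × 1.53 = 959.31 AUD
Round-trip: 959.31 × 0.6536 = 627.01 USD
= 959.31 AUD, then 627.01 USD

959.31 AUD, then 627.01 USD


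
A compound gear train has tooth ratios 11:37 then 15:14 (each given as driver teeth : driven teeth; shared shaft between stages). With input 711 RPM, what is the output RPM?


Stage 1: RPM_B = RPM_A × t_A/t_B = 711 × 11/37 = 7821/37 ≈ 211.38
B and C share a shaft → RPM_C = RPM_B
Stage 2: RPM_D = RPM_C × t_C/t_D = RPM_A × (t_A×t_C)/(t_B×t_D)
Overall ratio = (11×15)/(37×14) = 165/518
RPM_D = 711 × 165/518 = 117315/518
≈ 226.48 RPM

226.48 RPM


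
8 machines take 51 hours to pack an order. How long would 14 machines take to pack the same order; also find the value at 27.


Inverse proportion: x × y = constant
k = 8 × 51 = 408
At x=14: k/14 = 29.14
At x=27: k/27 = 15.11
= 29.14 and 15.11

29.14 and 15.11


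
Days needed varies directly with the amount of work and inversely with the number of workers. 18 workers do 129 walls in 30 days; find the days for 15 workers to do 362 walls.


Days ∝ work / workers, so d₂ = d₁ × (m₁/m₂) × (w₂/w₁)
Workers factor (inverse): 18/15 = 1.2000
Work factor (direct): 362/129 ≈ 2.8062
d₂ = 30 × 18/15 × 362/129 = (30 × 18 × 362) / (15 × 129) = 195480/1935
≈ 101.02 days

101.02 days


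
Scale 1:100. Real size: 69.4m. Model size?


Model size = real / scale
= 69.4 / 100
= 0.6940 m

0.6940 m


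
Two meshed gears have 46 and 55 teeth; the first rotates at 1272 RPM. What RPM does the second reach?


Gear ratio = 46:55 = 46:55
RPM_B = RPM_A × (teeth_A / teeth_B)
= 1272 × (46/55)
= 1063.9 RPM

1063.9 RPM


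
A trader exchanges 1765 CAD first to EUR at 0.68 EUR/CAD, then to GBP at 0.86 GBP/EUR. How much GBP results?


Step 1: 1765 CAD × 0.68 = 1200.20 EUR
Step 2: 1200.20 EUR × 0.86 = 1032.17 GBP
Implied rate CAD→GBP = 0.68 × 0.86 = 0.5848
= 1032.17 GBP

1032.17 GBP


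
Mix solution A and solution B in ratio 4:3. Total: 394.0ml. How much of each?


Total parts = 4 + 3 = 7
solution A: 394.0 × 4/7 = 225.1ml
solution B: 394.0 × 3/7 = 168.9ml
= 225.1ml and 168.9ml

225.1ml and 168.9ml


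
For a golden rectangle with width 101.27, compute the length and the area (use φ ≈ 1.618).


φ = (1 + √5) / 2 ≈ 1.618
Length = width × φ = 101.27 × 1.618 = 163.85486
≈ 163.85
Area = width × length = 101.27 × 163.85486 = 16593.5816722 ≈ 16593.58
= Length: 163.85, Area: 16593.58

Length: 163.85, Area: 16593.58


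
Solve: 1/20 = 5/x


Cross multiply: 1 × x = 20 × 5
1x = 100
x = 100 / 1
= 100.00

100.00


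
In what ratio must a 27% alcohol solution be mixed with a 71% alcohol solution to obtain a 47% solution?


Let x parts of 27% mix with y parts of 71%.
27x + 71y = 47(x + y)
27x + 71y = 47x + 47y
x(27 - 47) = y(47 - 71)
x/y = (71 - 47)/(47 - 27) = 24/20
Simplify: 6:5
= 6:5

6:5


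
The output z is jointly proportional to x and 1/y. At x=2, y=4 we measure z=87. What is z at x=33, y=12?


z = k·x/y
Solve for k using the known point: k = z·y/x = 87×4/2 = 348/2 = 174.0000
Now evaluate at x=33, y=12:
z = k × 33 / 12 = (348 × 33) / (2 × 12) = 11484/24
= 478.5000

478.5000


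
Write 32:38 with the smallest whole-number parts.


GCD(32, 38) = 2
32/2 : 38/2
= 16:19

16:19


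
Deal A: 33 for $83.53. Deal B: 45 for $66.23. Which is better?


Deal A: $83.53/33 = $2.5312/unit
Deal B: $66.23/45 = $1.4718/unit
B is cheaper per unit
= Deal B

Deal B


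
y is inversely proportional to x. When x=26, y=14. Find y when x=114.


Inverse proportion: x × y = constant
k = 26 × 14 = 364
y₂ = k / 114 = 364 / 114
= 3.19

3.19


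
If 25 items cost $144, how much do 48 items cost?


Direct proportion: y/x = constant
k = 144/25 = 5.7600
y₂ = k × 48 = 144 × 48 / 25 = 6912/25
= 276.48

276.48


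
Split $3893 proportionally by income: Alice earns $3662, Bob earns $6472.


Total income = 3662 + 6472 = $10134
Alice: $3893 × 3662/10134 = $1406.77
Bob: $3893 × 6472/10134 = $2486.23
= Alice: $1406.77, Bob: $2486.23

Alice: $1406.77, Bob: $2486.23


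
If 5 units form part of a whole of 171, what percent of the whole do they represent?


Percentage = (part / whole) × 100
= (5 / 171) × 100
≈ 2.92%

2.92%


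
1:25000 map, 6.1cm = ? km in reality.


Real distance = map distance × scale
= 6.1cm × 25000
= 152500 cm = 1525.0 m
= 1.525 km

1.525 km


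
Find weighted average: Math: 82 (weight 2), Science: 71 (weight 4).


Numerator = 82×2 + 71×4
= 164 + 284
= 448
Total weight = 6
Weighted avg = 448/6
= 74.67

74.67


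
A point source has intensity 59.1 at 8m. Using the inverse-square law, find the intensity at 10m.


I₁d₁² = I₂d₂²
I₂ = I₁ × (d₁/d₂)²
= 59.1 × (8/10)²
= 59.1 × 64/100
= 3782.4/100
= 37.8240

37.8240


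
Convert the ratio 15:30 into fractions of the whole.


Total parts = 15 + 30 = 45
First part: 15/45 = 1/3
Second part: 30/45 = 2/3
= 1/3 and 2/3

1/3 and 2/3


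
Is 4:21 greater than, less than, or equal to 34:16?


4/21 = 0.1905
34/16 = 2.1250
0.1905 < 2.1250, so 4:21 is less
= less than

less than


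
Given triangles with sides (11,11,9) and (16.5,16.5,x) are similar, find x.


Scale factor = 16.5/11 = 1.5
Missing side = 9 × 1.5
= 13.5

13.5


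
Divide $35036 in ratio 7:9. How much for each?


Total parts = 7 + 9 = 16
Part 1: 35036 × 7/16 = 15328.25
Part 2: 35036 × 9/16 = 19707.75
= Part 1: $15328.25, Part 2: $19707.75

Part 1: $15328.25, Part 2: $19707.75
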